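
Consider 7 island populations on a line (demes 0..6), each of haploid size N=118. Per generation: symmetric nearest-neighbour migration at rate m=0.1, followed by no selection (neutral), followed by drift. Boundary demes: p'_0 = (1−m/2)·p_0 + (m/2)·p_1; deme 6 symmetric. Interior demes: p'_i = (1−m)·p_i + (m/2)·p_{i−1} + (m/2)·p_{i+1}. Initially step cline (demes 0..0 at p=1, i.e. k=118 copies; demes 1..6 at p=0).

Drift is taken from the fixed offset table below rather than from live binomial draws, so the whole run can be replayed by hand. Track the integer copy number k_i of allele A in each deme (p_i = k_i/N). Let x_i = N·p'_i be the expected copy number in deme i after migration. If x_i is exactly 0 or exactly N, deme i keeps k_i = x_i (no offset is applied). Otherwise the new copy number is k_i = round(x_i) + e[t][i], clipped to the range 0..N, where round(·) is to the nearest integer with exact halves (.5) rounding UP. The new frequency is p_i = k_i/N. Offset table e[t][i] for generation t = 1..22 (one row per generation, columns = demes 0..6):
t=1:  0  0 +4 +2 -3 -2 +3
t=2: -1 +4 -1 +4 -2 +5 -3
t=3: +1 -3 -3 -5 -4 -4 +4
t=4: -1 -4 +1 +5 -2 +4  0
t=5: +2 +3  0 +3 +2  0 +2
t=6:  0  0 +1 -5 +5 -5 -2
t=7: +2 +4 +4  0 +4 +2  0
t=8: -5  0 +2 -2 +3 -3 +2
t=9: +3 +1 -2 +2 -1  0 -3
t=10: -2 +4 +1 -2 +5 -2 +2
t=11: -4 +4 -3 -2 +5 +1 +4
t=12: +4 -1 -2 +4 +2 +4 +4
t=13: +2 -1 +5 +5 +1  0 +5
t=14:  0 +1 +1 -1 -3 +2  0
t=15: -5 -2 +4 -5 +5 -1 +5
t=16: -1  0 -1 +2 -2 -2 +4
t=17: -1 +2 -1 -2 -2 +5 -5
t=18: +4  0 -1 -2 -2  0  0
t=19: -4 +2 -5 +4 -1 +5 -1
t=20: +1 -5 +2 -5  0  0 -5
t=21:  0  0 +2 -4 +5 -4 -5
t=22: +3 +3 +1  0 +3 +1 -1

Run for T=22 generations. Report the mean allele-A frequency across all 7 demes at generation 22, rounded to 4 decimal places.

0.2094

t=0: k=[118 0 0 0 0 0 0]
t=1: x=[112.1000 5.9000 0.0000 0.0000 0.0000 0.0000 0.0000] k=[112 6 0 0 0 0 0]
t=2: x=[106.7000 11.0000 0.3000 0.0000 0.0000 0.0000 0.0000] k=[106 15 0 0 0 0 0]
t=3: x=[101.4500 18.8000 0.7500 0.0000 0.0000 0.0000 0.0000] k=[102 16 0 0 0 0 0]
t=4: x=[97.7000 19.5000 0.8000 0.0000 0.0000 0.0000 0.0000] k=[97 16 2 0 0 0 0]
t=5: x=[92.9500 19.3500 2.6000 0.1000 0.0000 0.0000 0.0000] k=[95 22 3 3 0 0 0]
t=6: x=[91.3500 24.7000 3.9500 2.8500 0.1500 0.0000 0.0000] k=[91 25 5 0 5 0 0]
t=7: x=[87.7000 27.3000 5.7500 0.5000 4.5000 0.2500 0.0000] k=[90 31 10 1 9 2 0]
t=8: x=[87.0500 32.9000 10.6000 1.8500 8.2500 2.2500 0.1000] k=[82 33 13 0 11 0 2]
t=9: x=[79.5500 34.4500 13.3500 1.2000 9.9000 0.6500 1.9000] k=[83 35 11 3 9 1 0]
t=10: x=[80.6000 36.2000 11.8000 3.7000 8.3000 1.3500 0.0500] k=[79 40 13 2 13 0 2]
t=11: x=[77.0500 40.6000 13.8000 3.1000 11.8000 0.7500 1.9000] k=[73 45 11 1 17 2 6]
t=12: x=[71.6000 44.7000 12.2000 2.3000 15.4500 2.9500 5.8000] k=[76 44 10 6 17 7 10]
t=13: x=[74.4000 43.9000 11.5000 6.7500 15.9500 7.6500 9.8500] k=[76 43 17 12 17 8 15]
t=14: x=[74.3500 43.3500 18.0500 12.5000 16.3000 8.8000 14.6500] k=[74 44 19 12 13 11 15]
t=15: x=[72.5000 44.2500 19.9000 12.4000 12.8500 11.3000 14.8000] k=[68 42 24 7 18 10 20]
t=16: x=[66.7000 42.4000 24.0500 8.4000 17.0500 10.9000 19.5000] k=[66 42 23 10 15 9 24]
t=17: x=[64.8000 42.2500 23.3000 10.9000 14.4500 10.0500 23.2500] k=[64 44 22 9 12 15 18]
t=18: x=[63.0000 43.9000 22.4500 9.8000 12.0000 15.0000 17.8500] k=[67 44 21 8 10 15 18]
t=19: x=[65.8500 44.0000 21.5000 8.7500 10.1500 14.9000 17.8500] k=[62 46 17 13 9 20 17]
t=20: x=[61.2000 45.3500 18.2500 13.0000 9.7500 19.3000 17.1500] k=[62 40 20 8 10 19 12]
t=21: x=[60.9000 40.1000 20.4000 8.7000 10.3500 18.2000 12.3500] k=[61 40 22 5 15 14 7]
t=22: x=[59.9500 40.1500 22.0500 6.3500 14.4500 13.7000 7.3500] k=[63 43 23 6 17 15 6]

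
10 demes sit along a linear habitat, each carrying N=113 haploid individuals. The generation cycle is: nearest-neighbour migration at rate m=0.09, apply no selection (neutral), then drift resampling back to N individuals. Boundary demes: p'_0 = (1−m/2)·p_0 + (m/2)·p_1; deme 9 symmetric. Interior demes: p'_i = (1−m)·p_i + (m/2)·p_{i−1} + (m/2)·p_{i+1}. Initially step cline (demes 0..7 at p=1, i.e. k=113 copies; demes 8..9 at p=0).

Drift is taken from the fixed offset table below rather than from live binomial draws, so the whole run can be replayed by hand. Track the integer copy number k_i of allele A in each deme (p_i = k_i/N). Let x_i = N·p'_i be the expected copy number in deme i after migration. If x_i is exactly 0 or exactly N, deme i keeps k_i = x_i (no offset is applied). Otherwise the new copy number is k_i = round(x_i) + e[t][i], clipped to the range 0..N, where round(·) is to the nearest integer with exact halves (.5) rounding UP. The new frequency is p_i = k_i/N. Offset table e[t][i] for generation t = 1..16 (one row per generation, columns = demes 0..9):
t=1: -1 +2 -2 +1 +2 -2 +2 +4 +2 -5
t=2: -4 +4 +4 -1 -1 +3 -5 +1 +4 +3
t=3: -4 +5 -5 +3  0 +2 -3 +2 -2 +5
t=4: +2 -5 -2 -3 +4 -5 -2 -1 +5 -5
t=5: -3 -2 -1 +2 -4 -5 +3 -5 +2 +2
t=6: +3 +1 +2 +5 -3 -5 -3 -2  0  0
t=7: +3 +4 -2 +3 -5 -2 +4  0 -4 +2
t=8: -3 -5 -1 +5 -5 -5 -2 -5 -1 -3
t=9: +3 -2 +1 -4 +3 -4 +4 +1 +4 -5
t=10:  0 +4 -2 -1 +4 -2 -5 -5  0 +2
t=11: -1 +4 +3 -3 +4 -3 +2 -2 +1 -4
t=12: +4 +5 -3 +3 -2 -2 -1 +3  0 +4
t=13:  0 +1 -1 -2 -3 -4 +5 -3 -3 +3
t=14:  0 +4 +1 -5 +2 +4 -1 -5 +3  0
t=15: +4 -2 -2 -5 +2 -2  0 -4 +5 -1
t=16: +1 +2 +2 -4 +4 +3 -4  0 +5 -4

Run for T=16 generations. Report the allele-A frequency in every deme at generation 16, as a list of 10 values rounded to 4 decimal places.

[1.0000, 1.0000, 0.9735, 0.8230, 0.9381, 0.8142, 0.7876, 0.5487, 0.4248, 0.1062]

t=0: k=[113 113 113 113 113 113 113 113 0 0]
t=1: x=[113.0000 113.0000 113.0000 113.0000 113.0000 113.0000 113.0000 107.9150 5.0850 0.0000] k=[113 113 113 113 113 113 113 112 7 0]
t=2: x=[113.0000 113.0000 113.0000 113.0000 113.0000 113.0000 112.9550 107.3200 11.4100 0.3150] k=[113 113 113 113 113 113 108 108 15 3]
t=3: x=[113.0000 113.0000 113.0000 113.0000 113.0000 112.7750 108.2250 103.8150 18.6450 3.5400] k=[113 113 113 113 113 113 105 106 17 9]
t=4: x=[113.0000 113.0000 113.0000 113.0000 113.0000 112.6400 105.4050 101.9500 20.6450 9.3600] k=[113 113 113 113 113 108 103 101 26 4]
t=5: x=[113.0000 113.0000 113.0000 113.0000 112.7750 108.0000 103.1350 97.7150 28.3850 4.9900] k=[113 113 113 113 109 103 106 93 30 7]
t=6: x=[113.0000 113.0000 113.0000 112.8200 108.9100 103.4050 105.2800 90.7500 31.8000 8.0350] k=[113 113 113 113 106 98 102 89 32 8]
t=7: x=[113.0000 113.0000 113.0000 112.6850 105.9550 98.5400 101.2350 87.0200 33.4850 9.0800] k=[113 113 113 113 101 97 105 87 29 11]
t=8: x=[113.0000 113.0000 113.0000 112.4600 101.3600 97.5400 103.8300 85.2000 30.8000 11.8100] k=[113 113 113 113 96 93 102 80 30 9]
t=9: x=[113.0000 113.0000 113.0000 112.2350 96.6300 93.5400 100.6050 78.7400 31.3050 9.9450] k=[113 113 113 108 100 90 105 80 35 5]
t=10: x=[113.0000 113.0000 112.7750 107.8650 99.9100 91.1250 103.2000 79.1000 35.6750 6.3500] k=[113 113 111 107 104 89 98 74 36 8]
t=11: x=[113.0000 112.9100 110.9100 107.0450 103.4600 90.0800 96.5150 73.3700 36.4500 9.2600] k=[113 113 113 104 107 87 99 71 37 5]
t=12: x=[113.0000 113.0000 112.5950 104.5400 105.9650 88.4400 97.2000 70.7300 37.0900 6.4400] k=[113 113 110 108 104 86 96 74 37 10]
t=13: x=[113.0000 112.8650 110.0450 107.9100 103.3700 87.2600 94.5600 73.3250 37.4500 11.2150] k=[113 113 109 106 100 83 100 70 34 14]
t=14: x=[113.0000 112.8200 109.0450 105.8650 99.5050 84.5300 97.8850 69.7300 34.7200 14.9000] k=[113 113 110 101 102 89 97 65 38 15]
t=15: x=[113.0000 112.8650 109.7300 101.4500 101.3700 89.9450 95.2000 65.2250 38.1800 16.0350] k=[113 111 108 96 103 88 95 61 43 15]
t=16: x=[112.9100 110.9550 107.5950 96.8550 102.0100 88.9900 93.1550 61.7200 42.5500 16.2600] k=[113 113 110 93 106 92 89 62 48 12]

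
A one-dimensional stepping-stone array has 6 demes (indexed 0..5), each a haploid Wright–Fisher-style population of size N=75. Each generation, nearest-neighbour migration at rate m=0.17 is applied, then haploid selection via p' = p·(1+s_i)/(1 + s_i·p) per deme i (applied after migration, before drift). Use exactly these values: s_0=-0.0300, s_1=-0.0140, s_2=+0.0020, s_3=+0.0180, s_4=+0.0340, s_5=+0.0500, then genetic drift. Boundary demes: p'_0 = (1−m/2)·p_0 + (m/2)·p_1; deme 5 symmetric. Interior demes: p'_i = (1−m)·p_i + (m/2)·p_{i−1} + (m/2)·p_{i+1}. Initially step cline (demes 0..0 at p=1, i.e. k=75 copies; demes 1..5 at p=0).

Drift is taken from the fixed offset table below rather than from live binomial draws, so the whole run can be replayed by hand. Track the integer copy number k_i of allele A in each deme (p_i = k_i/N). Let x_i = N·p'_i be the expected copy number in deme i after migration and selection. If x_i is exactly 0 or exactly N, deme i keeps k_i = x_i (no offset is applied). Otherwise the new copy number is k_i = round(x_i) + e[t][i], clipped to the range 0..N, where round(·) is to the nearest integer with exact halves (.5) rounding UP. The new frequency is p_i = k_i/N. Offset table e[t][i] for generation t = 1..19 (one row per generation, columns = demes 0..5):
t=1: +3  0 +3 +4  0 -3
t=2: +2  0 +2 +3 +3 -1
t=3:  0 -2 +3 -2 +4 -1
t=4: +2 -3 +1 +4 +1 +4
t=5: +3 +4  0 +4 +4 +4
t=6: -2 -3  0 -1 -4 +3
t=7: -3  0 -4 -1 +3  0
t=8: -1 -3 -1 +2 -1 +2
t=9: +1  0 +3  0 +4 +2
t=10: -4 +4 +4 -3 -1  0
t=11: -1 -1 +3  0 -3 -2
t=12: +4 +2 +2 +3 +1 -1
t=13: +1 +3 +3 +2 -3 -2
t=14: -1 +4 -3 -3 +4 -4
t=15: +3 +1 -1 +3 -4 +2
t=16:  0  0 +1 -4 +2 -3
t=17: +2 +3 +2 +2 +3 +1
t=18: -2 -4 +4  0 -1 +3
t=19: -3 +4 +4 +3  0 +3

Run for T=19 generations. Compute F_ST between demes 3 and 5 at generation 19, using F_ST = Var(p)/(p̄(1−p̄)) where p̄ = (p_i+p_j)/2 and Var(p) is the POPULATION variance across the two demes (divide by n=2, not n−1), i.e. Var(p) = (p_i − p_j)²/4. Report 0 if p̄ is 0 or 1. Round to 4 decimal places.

t=0: k=[75 0 0 0 0 0]
t=1: x=[68.4451 6.2932 0.0000 0.0000 0.0000 0.0000] k=[71 6 0 0 0 0]
t=2: x=[65.2188 10.8832 0.5110 0.0000 0.0000 0.0000] k=[67 11 3 0 0 0]
t=3: x=[61.9142 14.9109 3.4315 0.2596 0.0000 0.0000] k=[62 13 6 0 0 0]
t=4: x=[57.4285 16.3887 6.0962 0.5191 0.0000 0.0000] k=[59 13 7 5 0 0]
t=5: x=[54.6414 16.2201 7.3532 4.8249 0.4394 0.0000] k=[58 20 7 9 4 0]
t=6: x=[54.3169 21.9057 8.2897 8.5391 4.2161 0.3569] k=[52 19 8 8 0 3]
t=7: x=[48.6770 20.6583 8.9507 7.4387 0.9664 2.8770] k=[46 21 5 6 4 3]
t=8: x=[43.3190 21.5478 6.4568 5.8404 4.2161 3.2326] k=[42 19 5 8 3 5]
t=9: x=[39.4760 19.5605 6.4568 7.4387 3.7112 5.0552] k=[40 20 9 7 8 7]
t=10: x=[37.7290 20.5540 9.7820 7.3728 8.0676 7.4043] k=[34 25 14 4 7 7]
t=11: x=[32.6723 24.5964 14.1079 5.1905 6.9531 7.3159] k=[32 24 17 5 4 5]
t=12: x=[30.7658 23.8551 16.6008 6.0332 4.3036 5.1439] k=[35 26 19 9 5 4]
t=13: x=[33.6690 25.9303 18.7731 9.6591 5.4208 4.2776] k=[35 29 22 12 2 2]
t=14: x=[33.9233 28.6649 21.7759 12.1809 2.9431 2.0972] k=[33 33 19 9 7 0]
t=15: x=[32.4382 31.5520 19.3687 9.8314 6.7783 0.6245] k=[35 33 18 13 3 3]
t=16: x=[34.2624 31.6368 18.8782 12.7628 3.9740 3.1437] k=[34 32 20 9 6 0]
t=17: x=[33.2652 30.8935 20.1144 9.8314 5.9249 0.5353] k=[35 34 22 12 9 2]
t=18: x=[34.3472 32.8046 22.2012 12.7831 8.9194 2.7200] k=[32 29 26 13 8 6]
t=19: x=[31.1887 28.7496 25.1834 13.8807 8.5038 6.4520] k=[28 33 29 17 9 9]

0.0199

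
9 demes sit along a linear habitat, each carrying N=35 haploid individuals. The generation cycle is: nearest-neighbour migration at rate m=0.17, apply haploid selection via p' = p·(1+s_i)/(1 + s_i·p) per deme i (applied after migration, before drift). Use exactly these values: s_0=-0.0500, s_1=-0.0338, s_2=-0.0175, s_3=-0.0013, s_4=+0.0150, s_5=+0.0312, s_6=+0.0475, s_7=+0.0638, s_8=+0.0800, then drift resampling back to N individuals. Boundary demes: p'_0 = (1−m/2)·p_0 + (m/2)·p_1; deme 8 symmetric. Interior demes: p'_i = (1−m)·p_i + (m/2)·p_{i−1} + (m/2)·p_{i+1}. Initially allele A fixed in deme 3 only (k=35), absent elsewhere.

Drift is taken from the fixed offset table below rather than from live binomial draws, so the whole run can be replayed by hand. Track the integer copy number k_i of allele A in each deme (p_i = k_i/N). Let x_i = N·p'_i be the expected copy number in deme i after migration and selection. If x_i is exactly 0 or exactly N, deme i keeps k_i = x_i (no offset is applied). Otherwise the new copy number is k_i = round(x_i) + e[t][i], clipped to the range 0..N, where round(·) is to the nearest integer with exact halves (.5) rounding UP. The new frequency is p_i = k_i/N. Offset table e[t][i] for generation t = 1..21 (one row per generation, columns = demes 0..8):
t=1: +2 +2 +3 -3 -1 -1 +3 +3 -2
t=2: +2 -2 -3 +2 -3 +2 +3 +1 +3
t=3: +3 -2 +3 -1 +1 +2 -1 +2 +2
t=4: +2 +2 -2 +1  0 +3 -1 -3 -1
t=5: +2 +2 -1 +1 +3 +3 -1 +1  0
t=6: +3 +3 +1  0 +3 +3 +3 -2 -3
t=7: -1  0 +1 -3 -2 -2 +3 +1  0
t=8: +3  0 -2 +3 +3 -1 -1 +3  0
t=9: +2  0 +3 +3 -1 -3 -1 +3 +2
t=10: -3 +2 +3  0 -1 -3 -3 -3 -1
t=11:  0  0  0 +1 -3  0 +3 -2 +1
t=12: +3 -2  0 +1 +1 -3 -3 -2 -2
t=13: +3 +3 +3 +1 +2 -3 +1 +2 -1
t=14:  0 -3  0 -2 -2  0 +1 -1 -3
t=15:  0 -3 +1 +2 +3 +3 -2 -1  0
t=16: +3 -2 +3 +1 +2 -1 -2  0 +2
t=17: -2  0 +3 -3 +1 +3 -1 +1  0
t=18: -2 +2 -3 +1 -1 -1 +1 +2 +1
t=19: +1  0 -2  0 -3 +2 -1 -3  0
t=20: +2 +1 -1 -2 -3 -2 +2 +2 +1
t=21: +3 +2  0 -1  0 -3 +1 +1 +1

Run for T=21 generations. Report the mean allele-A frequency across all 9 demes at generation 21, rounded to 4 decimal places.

t=0: k=[0 0 0 35 0 0 0 0 0]
t=1: x=[0.0000 0.0000 2.9273 29.0436 3.0158 0.0000 0.0000 0.0000 0.0000] k=[0 0 6 26 2 0 0 0 0]
t=2: x=[0.0000 0.4930 7.0897 22.2495 3.9215 0.1753 0.0000 0.0000 0.0000] k=[0 0 4 24 1 2 0 0 0]
t=3: x=[0.0000 0.3286 5.2804 20.3339 3.0816 1.7966 0.1780 0.0000 0.0000] k=[0 0 8 19 4 4 0 0 0]
t=4: x=[0.0000 0.6574 8.1442 16.7786 5.3420 3.7619 0.3560 0.0000 0.0000] k=[0 3 6 18 5 7 0 0 0]
t=5: x=[0.2423 2.9070 6.6692 15.8637 6.3520 6.3940 0.6228 0.0000 0.0000] k=[2 5 6 17 9 9 0 0 0]
t=6: x=[2.1492 4.6886 6.7533 15.3738 9.7846 8.4300 0.8005 0.0000 0.0000] k=[5 8 8 15 13 11 4 0 0]
t=7: x=[5.0300 7.5396 8.4810 14.2240 13.1219 10.8031 4.4315 0.3615 0.0000] k=[4 8 9 11 11 9 7 1 0]
t=8: x=[4.1487 7.5396 8.9667 10.8203 10.9417 9.2069 6.9139 1.5120 0.0918] k=[7 8 7 14 14 8 6 5 0]
t=9: x=[6.7996 7.6230 7.5747 13.3942 13.6136 8.5367 6.3218 4.9156 0.4586] k=[9 8 11 16 13 6 5 8 2]
t=10: x=[8.5785 8.1235 11.0362 15.3088 12.7806 6.6744 5.5534 7.5964 2.6953] k=[6 10 14 15 12 4 3 5 2]
t=11: x=[6.0780 9.7562 13.5979 14.6489 11.6906 4.7190 3.3946 4.8266 2.4229] k=[6 10 14 16 9 5 6 3 3]
t=12: x=[6.0780 9.7562 13.6826 15.2238 9.3567 5.5673 5.8837 3.4422 3.2179] k=[9 8 14 16 10 3 3 1 1]
t=13: x=[8.5785 8.3740 13.5132 15.3088 10.0211 3.6953 2.9531 1.2420 1.0775] k=[12 11 17 16 12 1 4 3 0]
t=14: x=[11.5153 11.3300 16.2512 15.7337 11.5198 2.2539 3.8149 2.9951 0.2752] k=[12 8 16 14 10 2 5 2 0]
t=15: x=[11.2646 8.7917 14.9985 13.8191 9.7645 3.0187 4.6748 2.2096 0.1835] k=[11 6 16 16 13 6 3 1 0]
t=16: x=[10.2003 7.0788 14.9985 15.7337 12.7806 6.5011 3.2181 1.1519 0.0918] k=[13 5 18 17 15 6 1 1 2]
t=17: x=[11.9137 6.5989 16.6558 16.9036 14.5314 6.5011 1.4898 1.1519 2.0592] k=[10 7 20 14 16 10 0 2 2]
t=18: x=[9.3885 8.1432 18.2308 14.6689 15.4484 9.8763 1.0670 1.9403 2.1502] k=[7 10 15 16 14 9 2 4 3]
t=19: x=[6.9644 9.9237 14.5098 15.7337 13.8695 9.0344 2.8855 3.9569 3.3085] k=[8 10 13 16 11 11 2 1 3]
t=20: x=[7.8532 9.8400 12.8561 15.3088 11.5399 10.4589 2.7971 1.3320 3.0368] k=[10 11 12 13 9 8 5 3 4]
t=21: x=[9.7208 10.7423 11.8612 12.5645 9.3567 8.0183 5.2900 3.4422 4.1907] k=[13 13 12 12 9 5 6 4 5]

0.2508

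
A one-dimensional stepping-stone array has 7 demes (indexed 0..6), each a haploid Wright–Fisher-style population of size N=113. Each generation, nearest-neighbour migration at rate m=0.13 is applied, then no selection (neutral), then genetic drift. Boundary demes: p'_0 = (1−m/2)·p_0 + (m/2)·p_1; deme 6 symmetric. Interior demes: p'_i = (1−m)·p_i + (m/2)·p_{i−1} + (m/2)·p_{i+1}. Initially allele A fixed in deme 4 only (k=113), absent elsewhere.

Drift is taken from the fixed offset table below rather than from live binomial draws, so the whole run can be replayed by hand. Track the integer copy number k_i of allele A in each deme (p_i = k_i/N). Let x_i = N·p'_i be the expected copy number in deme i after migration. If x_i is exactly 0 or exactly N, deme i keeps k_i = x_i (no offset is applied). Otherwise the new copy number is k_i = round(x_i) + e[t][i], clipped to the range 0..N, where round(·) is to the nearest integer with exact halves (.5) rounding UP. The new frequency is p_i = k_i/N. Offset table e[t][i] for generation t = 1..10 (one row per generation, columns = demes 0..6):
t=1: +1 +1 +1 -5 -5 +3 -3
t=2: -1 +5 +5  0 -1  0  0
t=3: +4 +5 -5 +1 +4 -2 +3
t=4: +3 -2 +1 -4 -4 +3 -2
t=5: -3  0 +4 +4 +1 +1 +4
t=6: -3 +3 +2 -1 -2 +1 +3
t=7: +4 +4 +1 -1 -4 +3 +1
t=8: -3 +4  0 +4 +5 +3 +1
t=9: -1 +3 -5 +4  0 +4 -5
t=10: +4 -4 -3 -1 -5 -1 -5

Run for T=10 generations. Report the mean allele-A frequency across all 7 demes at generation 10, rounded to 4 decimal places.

t=0: k=[0 0 0 0 113 0 0]
t=1: x=[0.0000 0.0000 0.0000 7.3450 98.3100 7.3450 0.0000] k=[0 0 0 2 93 10 0]
t=2: x=[0.0000 0.0000 0.1300 7.7850 81.6900 14.7450 0.6500] k=[0 0 5 8 81 15 1]
t=3: x=[0.0000 0.3250 4.8700 12.5500 71.9650 18.3800 1.9100] k=[0 5 0 14 76 16 5]
t=4: x=[0.3250 4.3500 1.2350 17.1200 68.0700 19.1850 5.7150] k=[3 2 2 13 64 22 4]
t=5: x=[2.9350 2.0650 2.7150 15.6000 57.9550 23.5600 5.1700] k=[0 2 7 20 59 25 9]
t=6: x=[0.1300 2.1950 7.5200 21.6900 54.2550 26.1700 10.0400] k=[0 5 10 21 52 27 13]
t=7: x=[0.3250 5.0000 10.3900 22.3000 48.3600 27.7150 13.9100] k=[4 9 11 21 44 31 15]
t=8: x=[4.3250 8.8050 11.5200 21.8450 41.6600 30.8050 16.0400] k=[1 13 12 26 47 34 17]
t=9: x=[1.7800 12.1550 12.9750 26.4550 44.7900 33.7400 18.1050] k=[1 15 8 30 45 38 13]
t=10: x=[1.9100 13.6350 9.8850 29.5450 43.5700 36.8300 14.6250] k=[6 10 7 29 39 36 10]

0.1732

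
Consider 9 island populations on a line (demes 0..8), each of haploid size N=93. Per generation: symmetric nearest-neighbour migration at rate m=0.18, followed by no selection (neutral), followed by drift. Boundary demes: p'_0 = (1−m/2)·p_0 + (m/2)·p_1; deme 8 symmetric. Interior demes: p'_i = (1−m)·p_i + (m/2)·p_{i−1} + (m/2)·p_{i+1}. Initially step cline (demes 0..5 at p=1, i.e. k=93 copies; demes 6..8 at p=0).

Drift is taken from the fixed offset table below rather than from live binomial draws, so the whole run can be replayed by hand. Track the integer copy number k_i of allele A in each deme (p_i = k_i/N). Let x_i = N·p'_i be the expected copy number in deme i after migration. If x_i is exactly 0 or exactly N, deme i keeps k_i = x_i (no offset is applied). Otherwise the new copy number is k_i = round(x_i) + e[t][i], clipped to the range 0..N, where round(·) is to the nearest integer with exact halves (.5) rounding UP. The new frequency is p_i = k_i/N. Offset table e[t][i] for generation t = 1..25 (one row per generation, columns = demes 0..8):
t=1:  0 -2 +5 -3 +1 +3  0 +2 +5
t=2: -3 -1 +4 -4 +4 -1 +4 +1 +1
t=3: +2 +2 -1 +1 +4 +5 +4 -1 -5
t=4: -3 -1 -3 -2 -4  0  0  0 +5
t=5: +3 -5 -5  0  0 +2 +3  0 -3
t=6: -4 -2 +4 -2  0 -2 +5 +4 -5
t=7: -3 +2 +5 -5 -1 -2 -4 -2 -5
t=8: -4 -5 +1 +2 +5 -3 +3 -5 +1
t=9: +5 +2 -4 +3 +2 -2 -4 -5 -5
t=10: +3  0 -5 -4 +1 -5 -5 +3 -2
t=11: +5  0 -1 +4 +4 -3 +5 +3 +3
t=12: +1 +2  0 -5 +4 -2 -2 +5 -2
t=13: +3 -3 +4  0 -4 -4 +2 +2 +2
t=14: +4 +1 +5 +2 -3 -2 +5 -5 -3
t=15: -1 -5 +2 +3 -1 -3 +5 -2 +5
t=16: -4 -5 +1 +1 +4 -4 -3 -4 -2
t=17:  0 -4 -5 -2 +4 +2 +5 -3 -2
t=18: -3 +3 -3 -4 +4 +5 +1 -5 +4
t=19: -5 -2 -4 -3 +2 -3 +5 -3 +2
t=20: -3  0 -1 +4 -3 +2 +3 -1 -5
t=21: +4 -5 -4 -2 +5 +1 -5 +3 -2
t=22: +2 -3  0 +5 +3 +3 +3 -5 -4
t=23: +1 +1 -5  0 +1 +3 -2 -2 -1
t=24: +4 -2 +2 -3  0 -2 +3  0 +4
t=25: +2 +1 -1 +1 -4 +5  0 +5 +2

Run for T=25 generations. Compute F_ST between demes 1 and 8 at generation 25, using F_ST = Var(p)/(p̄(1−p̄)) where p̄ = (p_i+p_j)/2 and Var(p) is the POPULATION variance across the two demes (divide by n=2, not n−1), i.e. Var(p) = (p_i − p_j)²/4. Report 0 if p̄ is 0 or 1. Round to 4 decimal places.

t=0: k=[93 93 93 93 93 93 0 0 0]
t=1: x=[93.0000 93.0000 93.0000 93.0000 93.0000 84.6300 8.3700 0.0000 0.0000] k=[93 93 93 93 93 88 8 0 0]
t=2: x=[93.0000 93.0000 93.0000 93.0000 92.5500 81.2500 14.4800 0.7200 0.0000] k=[93 93 93 93 93 80 18 2 0]
t=3: x=[93.0000 93.0000 93.0000 93.0000 91.8300 75.5900 22.1400 3.2600 0.1800] k=[93 93 93 93 93 81 26 2 0]
t=4: x=[93.0000 93.0000 93.0000 93.0000 91.9200 77.1300 28.7900 3.9800 0.1800] k=[93 93 93 93 88 77 29 4 5]
t=5: x=[93.0000 93.0000 93.0000 92.5500 87.4600 73.6700 31.0700 6.3400 4.9100] k=[93 93 93 93 87 76 34 6 2]
t=6: x=[93.0000 93.0000 93.0000 92.4600 86.5500 73.2100 35.2600 8.1600 2.3600] k=[93 93 93 90 87 71 40 12 0]
t=7: x=[93.0000 93.0000 92.7300 90.0000 85.8300 69.6500 40.2700 13.4400 1.0800] k=[93 93 93 85 85 68 36 11 0]
t=8: x=[93.0000 93.0000 92.2800 85.7200 83.4700 66.6500 36.6300 12.2600 0.9900] k=[93 93 93 88 88 64 40 7 2]
t=9: x=[93.0000 93.0000 92.5500 88.4500 85.8400 64.0000 39.1900 9.5200 2.4500] k=[93 93 89 91 88 62 35 5 0]
t=10: x=[93.0000 92.6400 89.5400 90.5500 85.9300 61.9100 34.7300 7.2500 0.4500] k=[93 93 85 87 87 57 30 10 0]
t=11: x=[93.0000 92.2800 85.9000 86.8200 84.3000 57.2700 30.6300 10.9000 0.9000] k=[93 92 85 91 88 54 36 14 4]
t=12: x=[92.9100 91.4600 86.1700 90.1900 85.2100 55.4400 35.6400 15.0800 4.9000] k=[93 93 86 85 89 53 34 20 3]
t=13: x=[93.0000 92.3700 86.5400 85.4500 85.4000 54.5300 34.4500 19.7300 4.5300] k=[93 89 91 85 81 51 36 22 7]
t=14: x=[92.6400 89.5400 90.2800 85.1800 78.6600 52.3500 36.0900 21.9100 8.3500] k=[93 91 93 87 76 50 41 17 5]
t=15: x=[92.8200 91.3600 92.2800 86.5500 74.6500 51.5300 39.6500 18.0800 6.0800] k=[92 86 93 90 74 49 45 16 11]
t=16: x=[91.4600 87.1700 92.1000 88.8300 73.1900 50.8900 42.7500 18.1600 11.4500] k=[87 82 93 90 77 47 40 14 9]
t=17: x=[86.5500 83.4400 91.7400 89.1000 75.4700 49.0700 38.2900 15.8900 9.4500] k=[87 79 87 87 79 51 43 13 7]
t=18: x=[86.2800 80.4400 86.2800 86.2800 77.2000 52.8000 41.0200 15.1600 7.5400] k=[83 83 83 82 81 58 42 10 12]
t=19: x=[83.0000 83.0000 82.9100 82.0000 79.0200 58.6300 40.5600 13.0600 11.8200] k=[78 81 79 79 81 56 46 10 14]
t=20: x=[78.2700 80.5500 79.1800 79.1800 78.5700 57.3500 43.6600 13.6000 13.6400] k=[75 81 78 83 76 59 47 13 9]
t=21: x=[75.5400 80.1900 78.7200 81.9200 75.1000 59.4500 45.0200 15.7000 9.3600] k=[80 75 75 80 80 60 40 19 7]
t=22: x=[79.5500 75.4500 75.4500 79.5500 78.2000 60.0000 39.9100 19.8100 8.0800] k=[82 72 75 85 81 63 43 15 4]
t=23: x=[81.1000 73.1700 75.6300 83.7400 79.7400 62.8200 42.2800 16.5300 4.9900] k=[82 74 71 84 81 66 40 15 4]
t=24: x=[81.2800 74.4500 72.4400 82.5600 79.9200 65.0100 40.0900 16.2600 4.9900] k=[85 72 74 80 80 63 43 16 9]
t=25: x=[83.8300 73.3500 74.3600 79.4600 78.4700 62.7300 42.3700 17.8000 9.6300] k=[86 74 73 80 74 68 42 23 12]

0.4470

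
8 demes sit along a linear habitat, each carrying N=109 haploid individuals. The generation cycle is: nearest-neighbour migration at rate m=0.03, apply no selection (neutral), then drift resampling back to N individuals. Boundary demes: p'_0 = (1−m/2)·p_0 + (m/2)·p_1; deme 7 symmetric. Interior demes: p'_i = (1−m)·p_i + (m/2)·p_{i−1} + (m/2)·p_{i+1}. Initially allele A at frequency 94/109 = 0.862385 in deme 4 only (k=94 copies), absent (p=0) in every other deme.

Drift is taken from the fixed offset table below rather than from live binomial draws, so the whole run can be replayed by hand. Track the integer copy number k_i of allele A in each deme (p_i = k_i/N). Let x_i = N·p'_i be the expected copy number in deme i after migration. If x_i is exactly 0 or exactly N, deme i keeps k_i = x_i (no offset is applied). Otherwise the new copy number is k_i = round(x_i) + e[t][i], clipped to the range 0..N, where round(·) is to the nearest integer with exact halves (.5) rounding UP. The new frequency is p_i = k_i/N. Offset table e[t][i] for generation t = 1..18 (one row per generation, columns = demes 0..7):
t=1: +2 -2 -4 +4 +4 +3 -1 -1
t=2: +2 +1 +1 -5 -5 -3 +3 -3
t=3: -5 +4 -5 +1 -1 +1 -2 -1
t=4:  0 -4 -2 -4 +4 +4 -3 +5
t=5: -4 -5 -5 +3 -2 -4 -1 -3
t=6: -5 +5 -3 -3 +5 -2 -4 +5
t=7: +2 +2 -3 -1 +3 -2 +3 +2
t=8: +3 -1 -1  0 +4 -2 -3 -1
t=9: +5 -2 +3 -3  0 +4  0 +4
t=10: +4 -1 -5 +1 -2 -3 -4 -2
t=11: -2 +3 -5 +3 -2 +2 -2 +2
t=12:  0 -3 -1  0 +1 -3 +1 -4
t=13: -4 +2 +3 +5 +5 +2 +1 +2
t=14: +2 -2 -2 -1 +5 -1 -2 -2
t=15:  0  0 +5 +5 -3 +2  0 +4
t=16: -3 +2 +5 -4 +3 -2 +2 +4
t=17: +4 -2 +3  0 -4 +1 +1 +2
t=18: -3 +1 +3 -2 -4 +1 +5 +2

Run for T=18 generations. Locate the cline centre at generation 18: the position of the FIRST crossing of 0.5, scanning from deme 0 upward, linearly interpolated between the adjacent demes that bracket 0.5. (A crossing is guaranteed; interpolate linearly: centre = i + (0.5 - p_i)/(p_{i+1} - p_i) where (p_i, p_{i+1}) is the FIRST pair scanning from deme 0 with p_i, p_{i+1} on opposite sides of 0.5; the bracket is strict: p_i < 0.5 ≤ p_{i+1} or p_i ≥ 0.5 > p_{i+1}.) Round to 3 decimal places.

t=0: k=[0 0 0 0 94 0 0 0]
t=1: x=[0.0000 0.0000 0.0000 1.4100 91.1800 1.4100 0.0000 0.0000] k=[0 0 0 5 95 4 0 0]
t=2: x=[0.0000 0.0000 0.0750 6.2750 92.2850 5.3050 0.0600 0.0000] k=[0 0 1 1 87 2 3 0]
t=3: x=[0.0000 0.0150 0.9850 2.2900 84.4350 3.2900 2.9400 0.0450] k=[0 4 0 3 83 4 1 0]
t=4: x=[0.0600 3.8800 0.1050 4.1550 80.6150 5.1400 1.0300 0.0150] k=[0 0 0 0 85 9 0 5]
t=5: x=[0.0000 0.0000 0.0000 1.2750 82.5850 10.0050 0.2100 4.9250] k=[0 0 0 4 81 6 0 2]
t=6: x=[0.0000 0.0000 0.0600 5.0950 78.7200 7.0350 0.1200 1.9700] k=[0 0 0 2 84 5 0 7]
t=7: x=[0.0000 0.0000 0.0300 3.2000 81.5850 6.1100 0.1800 6.8950] k=[0 0 0 2 85 4 3 9]
t=8: x=[0.0000 0.0000 0.0300 3.2150 82.5400 5.2000 3.1050 8.9100] k=[0 0 0 3 87 3 0 8]
t=9: x=[0.0000 0.0000 0.0450 4.2150 84.4800 4.2150 0.1650 7.8800] k=[0 0 3 1 84 8 0 12]
t=10: x=[0.0000 0.0450 2.9250 2.2750 81.6150 9.0200 0.3000 11.8200] k=[0 0 0 3 80 6 0 10]
t=11: x=[0.0000 0.0000 0.0450 4.1100 77.7350 7.0200 0.2400 9.8500] k=[0 0 0 7 76 9 0 12]
t=12: x=[0.0000 0.0000 0.1050 7.9300 73.9600 9.8700 0.3150 11.8200] k=[0 0 0 8 75 7 1 8]
t=13: x=[0.0000 0.0000 0.1200 8.8850 72.9750 7.9300 1.1950 7.8950] k=[0 0 3 14 78 10 2 10]
t=14: x=[0.0000 0.0450 3.1200 14.7950 76.0200 10.9000 2.2400 9.8800] k=[0 0 1 14 81 10 0 8]
t=15: x=[0.0000 0.0150 1.1800 14.8100 78.9300 10.9150 0.2700 7.8800] k=[0 0 6 20 76 13 0 12]
t=16: x=[0.0000 0.0900 6.1200 20.6300 74.2150 13.7500 0.3750 11.8200] k=[0 2 11 17 77 12 2 16]
t=17: x=[0.0300 2.1050 10.9550 17.8100 75.1250 12.8250 2.3600 15.7900] k=[4 0 14 18 71 14 3 18]
t=18: x=[3.9400 0.2700 13.8500 18.7350 69.3500 14.6900 3.3900 17.7750] k=[1 1 17 17 65 16 8 20]

3.781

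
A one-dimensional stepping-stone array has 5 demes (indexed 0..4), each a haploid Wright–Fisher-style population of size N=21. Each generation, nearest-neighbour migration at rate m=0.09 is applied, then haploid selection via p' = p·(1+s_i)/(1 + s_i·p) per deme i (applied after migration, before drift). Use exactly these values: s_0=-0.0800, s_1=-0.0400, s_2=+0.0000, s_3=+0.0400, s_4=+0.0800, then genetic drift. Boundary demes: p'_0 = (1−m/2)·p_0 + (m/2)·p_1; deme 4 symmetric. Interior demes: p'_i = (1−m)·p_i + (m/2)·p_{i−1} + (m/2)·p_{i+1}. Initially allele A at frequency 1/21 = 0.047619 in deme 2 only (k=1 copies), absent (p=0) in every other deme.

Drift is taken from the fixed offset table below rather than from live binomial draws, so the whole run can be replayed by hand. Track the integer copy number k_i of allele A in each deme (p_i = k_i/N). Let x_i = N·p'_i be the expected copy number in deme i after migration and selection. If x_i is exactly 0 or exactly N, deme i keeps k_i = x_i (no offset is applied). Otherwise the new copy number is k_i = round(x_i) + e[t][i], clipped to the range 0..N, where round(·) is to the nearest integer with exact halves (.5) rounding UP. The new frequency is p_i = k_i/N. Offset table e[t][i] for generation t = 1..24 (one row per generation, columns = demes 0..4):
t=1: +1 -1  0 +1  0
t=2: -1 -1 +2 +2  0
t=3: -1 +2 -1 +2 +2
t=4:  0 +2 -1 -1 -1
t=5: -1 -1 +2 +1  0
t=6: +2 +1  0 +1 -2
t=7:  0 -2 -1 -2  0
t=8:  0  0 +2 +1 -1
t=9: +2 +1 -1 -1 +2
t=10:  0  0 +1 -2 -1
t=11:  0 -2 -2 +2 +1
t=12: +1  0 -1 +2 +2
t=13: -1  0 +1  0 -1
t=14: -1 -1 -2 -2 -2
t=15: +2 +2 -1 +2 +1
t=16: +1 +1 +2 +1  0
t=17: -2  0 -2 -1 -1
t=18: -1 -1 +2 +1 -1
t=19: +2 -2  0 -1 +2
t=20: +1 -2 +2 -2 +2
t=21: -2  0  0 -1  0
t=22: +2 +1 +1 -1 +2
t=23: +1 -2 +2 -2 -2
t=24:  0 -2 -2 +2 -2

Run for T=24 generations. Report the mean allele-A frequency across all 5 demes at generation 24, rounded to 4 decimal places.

t=0: k=[0 0 1 0 0]
t=1: x=[0.0000 0.0432 0.9100 0.0468 0.0000] k=[0 0 1 1 0]
t=2: x=[0.0000 0.0432 0.9550 0.9914 0.0486] k=[0 0 3 3 0]
t=3: x=[0.0000 0.1296 2.8650 2.9634 0.1457] k=[0 2 2 5 2]
t=4: x=[0.0828 1.8403 2.1350 4.8753 2.2872] k=[0 4 1 4 1]
t=5: x=[0.1657 3.5626 1.2700 3.8518 1.2205] k=[0 3 3 5 1]
t=6: x=[0.1243 2.7655 3.0900 4.8753 1.2687] k=[2 4 3 6 0]
t=7: x=[1.9382 3.7379 3.1800 5.7574 0.2913] k=[2 2 2 4 0]
t=8: x=[1.8541 1.9273 2.0900 3.8518 0.1943] k=[2 2 4 5 0]
t=9: x=[1.8541 2.0144 3.9550 4.8753 0.2428] k=[4 3 3 4 2]
t=10: x=[3.6943 2.9403 3.0450 3.9902 2.2394] k=[4 3 4 2 1]
t=11: x=[3.6943 2.9840 3.8650 2.1185 1.1241] k=[4 1 2 4 2]
t=12: x=[3.6089 1.1354 2.0450 3.9441 2.2394] k=[5 1 1 6 4]
t=13: x=[4.5173 1.1354 1.2250 5.8491 4.3494] k=[4 1 2 6 3]
t=14: x=[3.6089 1.1354 2.1350 5.8491 3.3458] k=[3 0 0 4 1]
t=15: x=[2.6649 0.1296 0.1800 3.8057 1.2205] k=[5 2 0 6 2]
t=16: x=[4.5603 1.9709 0.3600 5.7116 2.3350] k=[6 3 2 7 2]
t=17: x=[5.5191 2.9840 2.2700 6.7281 2.3828] k=[4 3 0 6 1]
t=18: x=[3.6943 2.8092 0.4050 5.6658 1.3169] k=[3 2 2 7 0]
t=19: x=[2.7496 1.9709 2.2250 6.6367 0.3398] k=[5 0 2 6 2]
t=20: x=[4.4744 0.3026 2.0900 5.8033 2.3350] k=[5 0 4 4 4]
t=21: x=[4.4744 0.3891 3.8200 4.1285 4.2552] k=[2 0 4 3 4]
t=22: x=[1.7701 0.2593 3.7750 3.1948 4.2080] k=[4 1 5 2 6]
t=23: x=[3.6089 1.2656 4.6850 2.3970 6.1493] k=[5 0 7 0 4]
t=24: x=[4.4744 0.5189 6.3700 0.5143 4.0664] k=[4 0 4 3 2]

0.1238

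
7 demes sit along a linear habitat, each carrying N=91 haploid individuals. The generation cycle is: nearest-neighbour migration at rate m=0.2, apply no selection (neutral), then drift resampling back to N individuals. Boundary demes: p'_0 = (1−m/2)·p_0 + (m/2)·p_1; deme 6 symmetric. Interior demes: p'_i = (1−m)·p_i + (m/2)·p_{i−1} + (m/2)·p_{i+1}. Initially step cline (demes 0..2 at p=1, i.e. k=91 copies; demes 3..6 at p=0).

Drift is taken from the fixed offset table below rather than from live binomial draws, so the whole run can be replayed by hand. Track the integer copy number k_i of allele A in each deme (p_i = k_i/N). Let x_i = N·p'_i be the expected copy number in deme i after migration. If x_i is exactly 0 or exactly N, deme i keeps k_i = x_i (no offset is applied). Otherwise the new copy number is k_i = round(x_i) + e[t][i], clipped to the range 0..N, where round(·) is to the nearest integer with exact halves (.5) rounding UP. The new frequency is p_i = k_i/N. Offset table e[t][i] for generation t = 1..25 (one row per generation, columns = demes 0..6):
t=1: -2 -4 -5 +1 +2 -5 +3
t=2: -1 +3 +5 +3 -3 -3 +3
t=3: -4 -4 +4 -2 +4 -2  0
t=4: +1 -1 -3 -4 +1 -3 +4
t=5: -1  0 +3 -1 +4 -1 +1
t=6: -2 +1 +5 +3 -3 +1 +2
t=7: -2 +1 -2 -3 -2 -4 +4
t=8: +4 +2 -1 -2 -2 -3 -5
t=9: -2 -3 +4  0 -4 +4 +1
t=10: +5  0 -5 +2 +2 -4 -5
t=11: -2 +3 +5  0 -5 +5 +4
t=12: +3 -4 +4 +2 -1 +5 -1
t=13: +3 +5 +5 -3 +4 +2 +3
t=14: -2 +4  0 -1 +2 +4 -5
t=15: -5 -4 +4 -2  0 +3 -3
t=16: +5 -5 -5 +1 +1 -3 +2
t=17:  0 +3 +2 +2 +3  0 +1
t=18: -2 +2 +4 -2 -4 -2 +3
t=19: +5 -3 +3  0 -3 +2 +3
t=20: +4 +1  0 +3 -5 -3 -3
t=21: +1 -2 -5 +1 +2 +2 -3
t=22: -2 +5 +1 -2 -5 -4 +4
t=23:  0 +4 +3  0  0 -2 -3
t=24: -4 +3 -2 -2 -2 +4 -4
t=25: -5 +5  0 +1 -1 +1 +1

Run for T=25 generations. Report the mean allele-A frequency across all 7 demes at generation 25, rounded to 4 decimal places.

0.4867

t=0: k=[91 91 91 0 0 0 0]
t=1: x=[91.0000 91.0000 81.9000 9.1000 0.0000 0.0000 0.0000] k=[91 91 77 10 0 0 0]
t=2: x=[91.0000 89.6000 71.7000 15.7000 1.0000 0.0000 0.0000] k=[91 91 77 19 0 0 0]
t=3: x=[91.0000 89.6000 72.6000 22.9000 1.9000 0.0000 0.0000] k=[91 86 77 21 6 0 0]
t=4: x=[90.5000 85.6000 72.3000 25.1000 6.9000 0.6000 0.0000] k=[91 85 69 21 8 0 0]
t=5: x=[90.4000 84.0000 65.8000 24.5000 8.5000 0.8000 0.0000] k=[89 84 69 24 13 0 0]
t=6: x=[88.5000 83.0000 66.0000 27.4000 12.8000 1.3000 0.0000] k=[87 84 71 30 10 2 0]
t=7: x=[86.7000 83.0000 68.2000 32.1000 11.2000 2.6000 0.2000] k=[85 84 66 29 9 0 4]
t=8: x=[84.9000 82.3000 64.1000 30.7000 10.1000 1.3000 3.6000] k=[89 84 63 29 8 0 0]
t=9: x=[88.5000 82.4000 61.7000 30.3000 9.3000 0.8000 0.0000] k=[87 79 66 30 5 5 0]
t=10: x=[86.2000 78.5000 63.7000 31.1000 7.5000 4.5000 0.5000] k=[91 79 59 33 10 1 0]
t=11: x=[89.8000 78.2000 58.4000 33.3000 11.4000 1.8000 0.1000] k=[88 81 63 33 6 7 4]
t=12: x=[87.3000 79.9000 61.8000 33.3000 8.8000 6.6000 4.3000] k=[90 76 66 35 8 12 3]
t=13: x=[88.6000 76.4000 63.9000 35.4000 11.1000 10.7000 3.9000] k=[91 81 69 32 15 13 7]
t=14: x=[90.0000 80.8000 66.5000 34.0000 16.5000 12.6000 7.6000] k=[88 85 67 33 19 17 3]
t=15: x=[87.7000 83.5000 65.4000 35.0000 20.2000 15.8000 4.4000] k=[83 80 69 33 20 19 1]
t=16: x=[82.7000 79.2000 66.5000 35.3000 21.2000 17.3000 2.8000] k=[88 74 62 36 22 14 5]
t=17: x=[86.6000 74.2000 60.6000 37.2000 22.6000 13.9000 5.9000] k=[87 77 63 39 26 14 7]
t=18: x=[86.0000 76.6000 62.0000 40.1000 26.1000 14.5000 7.7000] k=[84 79 66 38 22 13 11]
t=19: x=[83.5000 78.2000 64.5000 39.2000 22.7000 13.7000 11.2000] k=[89 75 68 39 20 16 14]
t=20: x=[87.6000 75.7000 65.8000 40.0000 21.5000 16.2000 14.2000] k=[91 77 66 43 17 13 11]
t=21: x=[89.6000 77.3000 64.8000 42.7000 19.2000 13.2000 11.2000] k=[91 75 60 44 21 15 8]
t=22: x=[89.4000 75.1000 59.9000 43.3000 22.7000 14.9000 8.7000] k=[87 80 61 41 18 11 13]
t=23: x=[86.3000 78.8000 60.9000 40.7000 19.6000 11.9000 12.8000] k=[86 83 64 41 20 10 10]
t=24: x=[85.7000 81.4000 63.6000 41.2000 21.1000 11.0000 10.0000] k=[82 84 62 39 19 15 6]
t=25: x=[82.2000 81.6000 61.9000 39.3000 20.6000 14.5000 6.9000] k=[77 87 62 40 20 16 8]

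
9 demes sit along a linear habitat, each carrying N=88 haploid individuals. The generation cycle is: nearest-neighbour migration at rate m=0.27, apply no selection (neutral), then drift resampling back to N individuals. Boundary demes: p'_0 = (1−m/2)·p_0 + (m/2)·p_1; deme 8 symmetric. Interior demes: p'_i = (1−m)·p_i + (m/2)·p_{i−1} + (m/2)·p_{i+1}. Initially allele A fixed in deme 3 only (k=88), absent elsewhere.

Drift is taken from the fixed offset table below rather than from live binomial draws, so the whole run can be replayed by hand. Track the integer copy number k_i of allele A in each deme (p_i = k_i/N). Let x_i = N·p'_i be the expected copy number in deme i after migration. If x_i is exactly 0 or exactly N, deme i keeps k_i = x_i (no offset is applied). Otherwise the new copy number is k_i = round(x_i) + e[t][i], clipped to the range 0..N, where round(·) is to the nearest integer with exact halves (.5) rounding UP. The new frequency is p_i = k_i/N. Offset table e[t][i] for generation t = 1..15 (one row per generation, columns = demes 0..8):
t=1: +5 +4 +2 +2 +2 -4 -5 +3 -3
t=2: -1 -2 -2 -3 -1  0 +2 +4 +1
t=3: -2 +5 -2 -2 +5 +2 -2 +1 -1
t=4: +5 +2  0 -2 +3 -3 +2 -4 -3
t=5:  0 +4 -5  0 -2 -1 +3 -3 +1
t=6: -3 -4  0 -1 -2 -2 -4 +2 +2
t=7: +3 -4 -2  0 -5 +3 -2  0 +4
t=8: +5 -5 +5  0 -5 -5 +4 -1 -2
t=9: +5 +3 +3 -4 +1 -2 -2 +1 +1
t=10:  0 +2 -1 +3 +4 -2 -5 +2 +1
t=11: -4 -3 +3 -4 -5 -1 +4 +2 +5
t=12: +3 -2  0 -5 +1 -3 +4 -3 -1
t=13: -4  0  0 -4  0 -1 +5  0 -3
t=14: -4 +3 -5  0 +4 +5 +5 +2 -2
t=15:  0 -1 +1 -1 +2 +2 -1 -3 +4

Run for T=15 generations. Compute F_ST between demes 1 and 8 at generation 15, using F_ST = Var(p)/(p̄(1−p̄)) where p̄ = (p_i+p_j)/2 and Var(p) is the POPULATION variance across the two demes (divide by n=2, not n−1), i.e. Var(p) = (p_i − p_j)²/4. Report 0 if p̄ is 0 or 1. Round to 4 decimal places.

t=0: k=[0 0 0 88 0 0 0 0 0]
t=1: x=[0.0000 0.0000 11.8800 64.2400 11.8800 0.0000 0.0000 0.0000 0.0000] k=[0 0 14 66 14 0 0 0 0]
t=2: x=[0.0000 1.8900 19.1300 51.9600 19.1300 1.8900 0.0000 0.0000 0.0000] k=[0 0 17 49 18 2 0 0 0]
t=3: x=[0.0000 2.2950 19.0250 40.4950 20.0250 3.8900 0.2700 0.0000 0.0000] k=[0 7 17 38 25 6 0 0 0]
t=4: x=[0.9450 7.4050 18.4850 33.4100 24.1900 7.7550 0.8100 0.0000 0.0000] k=[6 9 18 31 27 5 3 0 0]
t=5: x=[6.4050 9.8100 18.5400 28.7050 24.5700 7.7000 2.8650 0.4050 0.0000] k=[6 14 14 29 23 7 6 0 0]
t=6: x=[7.0800 12.9200 16.0250 26.1650 21.6500 9.0250 5.3250 0.8100 0.0000] k=[4 9 16 25 20 7 1 3 0]
t=7: x=[4.6750 9.2700 16.2700 23.1100 18.9200 7.9450 2.0800 2.3250 0.4050] k=[8 5 14 23 14 11 0 2 4]
t=8: x=[7.5950 6.6200 14.0000 20.5700 14.8100 9.9200 1.7550 2.0000 3.7300] k=[13 2 19 21 10 5 6 1 2]
t=9: x=[11.5150 5.7800 16.9750 19.2450 10.8100 5.8100 5.1900 1.8100 1.8650] k=[17 9 20 15 12 4 3 3 3]
t=10: x=[15.9200 11.5650 17.8400 15.2700 11.3250 4.9450 3.1350 3.0000 3.0000] k=[16 14 17 18 15 3 0 5 4]
t=11: x=[15.7300 14.6750 16.7300 17.4600 13.7850 4.2150 1.0800 4.1900 4.1350] k=[12 12 20 13 9 3 5 6 9]
t=12: x=[12.0000 13.0800 17.9750 13.4050 8.7300 4.0800 4.8650 6.2700 8.5950] k=[15 11 18 8 10 1 9 3 8]
t=13: x=[14.4600 12.4850 15.7050 9.6200 8.5150 3.2950 7.1100 4.4850 7.3250] k=[10 12 16 6 9 2 12 4 4]
t=14: x=[10.2700 12.2700 14.1100 7.7550 7.6500 4.2950 9.5700 5.0800 4.0000] k=[6 15 9 8 12 9 15 7 2]
t=15: x=[7.2150 12.9750 9.6750 8.6750 11.0550 10.2150 13.1100 7.4050 2.6750] k=[7 12 11 8 13 12 12 4 7]

0.0084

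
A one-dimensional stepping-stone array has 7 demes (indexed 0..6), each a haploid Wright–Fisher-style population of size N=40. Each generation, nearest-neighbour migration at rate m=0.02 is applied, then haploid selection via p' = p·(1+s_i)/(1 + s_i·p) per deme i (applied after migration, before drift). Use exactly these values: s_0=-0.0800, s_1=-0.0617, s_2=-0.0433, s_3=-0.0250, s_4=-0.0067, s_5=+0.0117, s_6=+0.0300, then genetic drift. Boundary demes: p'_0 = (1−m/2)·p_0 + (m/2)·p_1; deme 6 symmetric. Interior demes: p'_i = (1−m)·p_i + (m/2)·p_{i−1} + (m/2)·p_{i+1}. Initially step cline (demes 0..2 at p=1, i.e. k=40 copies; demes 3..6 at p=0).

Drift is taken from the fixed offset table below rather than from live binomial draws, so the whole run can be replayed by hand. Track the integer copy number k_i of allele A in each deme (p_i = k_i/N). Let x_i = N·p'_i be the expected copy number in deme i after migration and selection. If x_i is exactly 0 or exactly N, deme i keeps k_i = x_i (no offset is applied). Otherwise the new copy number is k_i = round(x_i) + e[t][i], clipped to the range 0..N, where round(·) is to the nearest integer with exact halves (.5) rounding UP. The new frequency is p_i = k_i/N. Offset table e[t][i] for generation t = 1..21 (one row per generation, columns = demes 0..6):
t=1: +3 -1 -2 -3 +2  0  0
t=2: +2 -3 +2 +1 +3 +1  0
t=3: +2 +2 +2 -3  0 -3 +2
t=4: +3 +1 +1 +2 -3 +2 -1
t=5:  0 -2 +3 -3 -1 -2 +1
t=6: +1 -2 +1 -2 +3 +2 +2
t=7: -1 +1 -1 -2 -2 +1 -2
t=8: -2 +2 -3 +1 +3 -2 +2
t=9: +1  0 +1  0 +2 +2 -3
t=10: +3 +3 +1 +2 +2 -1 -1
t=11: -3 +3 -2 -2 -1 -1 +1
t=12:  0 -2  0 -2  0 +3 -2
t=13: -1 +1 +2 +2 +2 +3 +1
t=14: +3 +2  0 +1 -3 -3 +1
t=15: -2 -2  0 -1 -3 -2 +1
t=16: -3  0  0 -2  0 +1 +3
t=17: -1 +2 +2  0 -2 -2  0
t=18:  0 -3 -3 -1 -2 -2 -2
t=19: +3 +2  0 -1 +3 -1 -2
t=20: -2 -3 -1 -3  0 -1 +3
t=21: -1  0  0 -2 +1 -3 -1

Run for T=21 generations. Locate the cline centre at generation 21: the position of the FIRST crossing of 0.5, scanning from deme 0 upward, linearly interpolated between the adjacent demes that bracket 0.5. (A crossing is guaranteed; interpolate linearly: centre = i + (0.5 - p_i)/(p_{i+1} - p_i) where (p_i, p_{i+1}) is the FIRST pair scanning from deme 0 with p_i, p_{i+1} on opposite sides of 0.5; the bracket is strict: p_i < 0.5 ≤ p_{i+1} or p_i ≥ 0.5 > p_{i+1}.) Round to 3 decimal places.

t=0: k=[40 40 40 0 0 0 0]
t=1: x=[40.0000 40.0000 39.5821 0.3901 0.0000 0.0000 0.0000] k=[40 40 38 0 0 0 0]
t=2: x=[40.0000 39.9787 37.5398 0.3706 0.0000 0.0000 0.0000] k=[40 37 40 1 0 0 0]
t=3: x=[39.9674 36.8817 39.5612 1.3467 0.0099 0.0000 0.0000] k=[40 39 40 0 0 0 0]
t=4: x=[39.9891 38.9572 39.5716 0.3901 0.0000 0.0000 0.0000] k=[40 40 40 2 0 0 0]
t=5: x=[40.0000 40.0000 39.6030 2.3044 0.0199 0.0000 0.0000] k=[40 40 40 0 0 0 0]
t=6: x=[40.0000 40.0000 39.5821 0.3901 0.0000 0.0000 0.0000] k=[40 40 40 0 0 0 0]
t=7: x=[40.0000 40.0000 39.5821 0.3901 0.0000 0.0000 0.0000] k=[40 40 39 0 0 0 0]
t=8: x=[40.0000 39.9893 38.5598 0.3803 0.0000 0.0000 0.0000] k=[40 40 36 1 0 0 0]
t=9: x=[40.0000 39.9574 35.5168 1.3076 0.0099 0.0000 0.0000] k=[40 40 37 1 2 0 0]
t=10: x=[40.0000 39.9680 36.5324 1.3369 1.9574 0.0202 0.0000] k=[40 40 38 3 4 0 0]
t=11: x=[40.0000 39.9787 37.5709 3.2829 3.9261 0.0405 0.0000] k=[40 40 36 1 3 0 0]
t=12: x=[40.0000 39.9574 35.5168 1.3369 2.9317 0.0304 0.0000] k=[40 38 36 0 3 3 0]
t=13: x=[39.9783 37.8755 35.4857 0.3803 2.9516 3.0021 0.0309] k=[39 39 37 2 5 6 1]
t=14: x=[38.9154 38.9147 36.5324 2.3240 4.9508 5.9991 1.0806] k=[40 40 37 3 2 3 2]
t=15: x=[40.0000 39.9680 36.5531 3.2535 2.0071 3.0122 2.0672] k=[40 38 37 2 0 1 3]
t=16: x=[39.9783 37.8861 36.5220 2.2751 0.0298 1.0215 3.0626] k=[37 38 37 0 0 2 6]
t=17: x=[36.7710 37.8543 36.5012 0.3608 0.0199 2.0424 6.1115] k=[36 40 39 0 0 0 6]
t=18: x=[35.7324 39.9467 38.5598 0.3803 0.0000 0.0607 6.0911] k=[36 37 36 0 0 0 4]
t=19: x=[35.7003 36.7973 35.4754 0.3511 0.0000 0.0405 4.0667] k=[39 39 35 0 0 0 2]
t=20: x=[38.9154 38.8935 34.4828 0.3413 0.0000 0.0202 2.0364] k=[37 36 33 0 0 0 5]
t=21: x=[36.7495 35.7438 32.4321 0.3218 0.0000 0.0506 5.0796] k=[36 36 32 0 0 0 4]

2.375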